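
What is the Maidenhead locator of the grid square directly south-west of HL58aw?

HL48xv

Longitude subsquare a = 0; −1 → -1, wraps to 23 = x, carry into square.
Longitude square 5; −1 → 4.
Latitude subsquare w = 22; −1 → 21 = v.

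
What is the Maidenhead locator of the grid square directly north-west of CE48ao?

Longitude subsquare a = 0; −1 → -1, wraps to 23 = x, carry into square.
Longitude square 4; −1 → 3.
Latitude subsquare o = 14; +1 → 15 = p.

CE38xp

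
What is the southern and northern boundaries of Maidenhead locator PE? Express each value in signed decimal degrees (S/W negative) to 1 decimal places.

Field P=15, E=4: +15·20° lon, +4·10° lat → SW at lon 120°, lat -50°.
Cell spans 20° lon × 10° lat.
south -50.0, north -40.0.

-50.0, -40.0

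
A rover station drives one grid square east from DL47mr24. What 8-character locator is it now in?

DL47mr34

Longitude extended square 2; +1 → 3.
The latitude characters are unchanged.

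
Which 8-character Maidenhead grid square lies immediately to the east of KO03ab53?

KO03ab63

Longitude extended square 5; +1 → 6.
The latitude characters are unchanged.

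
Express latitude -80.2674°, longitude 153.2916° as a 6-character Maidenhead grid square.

Add 180° to longitude and 90° to latitude: 333.2916, 9.7326.
Field: lon ⌊333.2916/20⌋ = 16 → Q; lat ⌊9.7326/10⌋ = 0 → A.
Square: lon ⌊13.2916/2⌋ = 6; lat ⌊9.7326/1⌋ = 9.
Subsquare: lon ⌊1.2916/0.0833333⌋ = 15 → p; lat ⌊0.7326/0.0416667⌋ = 17 → r.

QA69pr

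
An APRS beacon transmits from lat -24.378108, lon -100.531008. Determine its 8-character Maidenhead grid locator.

DG95ro69

Offset from 180°W / 90°S: lon 79.46899°, lat 65.62189°.
Field: 79.46899/20 → 3 → D, 65.62189/10 → 6 → G; chars DG.
Square: 19.46899/2 → 9, 5.62189/1 → 5; chars 95.
Subsquare: 1.46899/0.0833333 → 17 → r, 0.62189/0.0416667 → 14 → o; chars ro.
Extended square: 0.05233/0.00833333 → 6, 0.03856/0.00416667 → 9; chars 69.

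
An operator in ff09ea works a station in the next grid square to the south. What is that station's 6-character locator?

Latitude subsquare a = 0; −1 → -1, wraps to 23 = x, carry into square.
Latitude square 9; −1 → 8.
The longitude characters are unchanged.

FF08ex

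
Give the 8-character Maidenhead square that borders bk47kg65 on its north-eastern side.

Longitude extended square 6; +1 → 7.
Latitude extended square 5; +1 → 6.

BK47kg76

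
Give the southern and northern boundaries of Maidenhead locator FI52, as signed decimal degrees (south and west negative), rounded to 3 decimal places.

-8.000, -7.000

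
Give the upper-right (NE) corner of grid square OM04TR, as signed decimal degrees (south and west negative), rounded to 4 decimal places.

Field O=14, M=12: +14·20° lon, +12·10° lat → SW at lon 100°, lat 30°.
Square 0, 4: +0·2° lon, +4·1° lat → SW at lon 100°, lat 34°.
Subsquare t=19, r=17: +19·0.0833333° lon, +17·0.0416667° lat → SW at lon 101.583°, lat 34.7083°.
Cell spans 0.0833333° lon × 0.0416667° lat. NE corner is SW corner plus one full cell.
latitude 34.7500, longitude 101.6667.

34.7500, 101.6667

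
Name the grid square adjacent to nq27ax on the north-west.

Longitude subsquare a = 0; −1 → -1, wraps to 23 = x, carry into square.
Longitude square 2; −1 → 1.
Latitude subsquare x = 23; +1 → 24, wraps to 0 = a, carry into square.
Latitude square 7; +1 → 8.

NQ18xa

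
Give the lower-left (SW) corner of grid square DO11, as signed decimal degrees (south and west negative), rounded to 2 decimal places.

51.00, -118.00

Field D=3, O=14: +3·20° lon, +14·10° lat → SW at lon -120°, lat 50°.
Square 1, 1: +1·2° lon, +1·1° lat → SW at lon -118°, lat 51°.
latitude 51.00, longitude -118.00.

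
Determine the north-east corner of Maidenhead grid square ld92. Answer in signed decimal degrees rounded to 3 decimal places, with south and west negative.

-57.000, 60.000

Field L=11, D=3: +11·20° lon, +3·10° lat → SW at lon 40°, lat -60°.
Square 9, 2: +9·2° lon, +2·1° lat → SW at lon 58°, lat -58°.
Cell spans 2° lon × 1° lat. NE corner is SW corner plus one full cell.
latitude -57.000, longitude 60.000.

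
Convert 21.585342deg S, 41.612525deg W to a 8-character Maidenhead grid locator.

GG98ej69

Offset from 180°W / 90°S: lon 138.38747°, lat 68.41466°.
Field: 138.38747/20 → 6 → G, 68.41466/10 → 6 → G; chars GG.
Square: 18.38747/2 → 9, 8.41466/1 → 8; chars 98.
Subsquare: 0.38747/0.0833333 → 4 → e, 0.41466/0.0416667 → 9 → j; chars ej.
Extended square: 0.05414/0.00833333 → 6, 0.03966/0.00416667 → 9; chars 69.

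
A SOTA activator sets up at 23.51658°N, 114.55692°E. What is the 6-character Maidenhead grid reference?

Shift to the Maidenhead origin (180°W, 90°S): lon 294.5569, lat 113.5166.
Field: 294.5569/20 → 14 → O, 113.5166/10 → 11 → L; chars OL.
Square: 14.5569/2 → 7, 3.5166/1 → 3; chars 73.
Subsquare: 0.5569/0.0833333 → 6 → g, 0.5166/0.0416667 → 12 → m; chars gm.

OL73gm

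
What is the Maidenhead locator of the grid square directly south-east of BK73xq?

Longitude subsquare x = 23; +1 → 24, wraps to 0 = a, carry into square.
Longitude square 7; +1 → 8.
Latitude subsquare q = 16; −1 → 15 = p.

BK83ap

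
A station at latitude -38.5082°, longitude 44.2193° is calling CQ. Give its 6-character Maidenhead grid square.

LF21cl

Offset from 180°W / 90°S: lon 224.2193°, lat 51.4918°.
Field: 224.2193/20 → 11 → L, 51.4918/10 → 5 → F; chars LF.
Square: 4.2193/2 → 2, 1.4918/1 → 1; chars 21.
Subsquare: 0.2193/0.0833333 → 2 → c, 0.4918/0.0416667 → 11 → l; chars cl.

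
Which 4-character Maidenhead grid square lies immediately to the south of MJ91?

MJ90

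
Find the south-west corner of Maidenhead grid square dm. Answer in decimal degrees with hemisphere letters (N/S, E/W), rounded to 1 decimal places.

Field D=3, M=12: +3·20° lon, +12·10° lat → SW at lon -120°, lat 30°.
latitude 30.0° N, longitude 120.0° W.

30.0° N, 120.0° W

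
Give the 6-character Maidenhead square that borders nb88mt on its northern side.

NB88mu

Latitude subsquare t = 19; +1 → 20 = u.
The longitude characters are unchanged.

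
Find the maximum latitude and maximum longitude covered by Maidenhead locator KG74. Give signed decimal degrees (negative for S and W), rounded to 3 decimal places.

Field K=10, G=6: +10·20° lon, +6·10° lat → SW at lon 20°, lat -30°.
Square 7, 4: +7·2° lon, +4·1° lat → SW at lon 34°, lat -26°.
Cell spans 2° lon × 1° lat. NE corner is SW corner plus one full cell.
latitude -25.000, longitude 36.000.

-25.000, 36.000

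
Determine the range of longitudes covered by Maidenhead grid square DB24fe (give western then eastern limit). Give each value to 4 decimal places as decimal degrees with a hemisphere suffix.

115.5833° W, 115.5000° W

Field D=3, B=1: +3·20° lon, +1·10° lat → SW at lon -120°, lat -80°.
Square 2, 4: +2·2° lon, +4·1° lat → SW at lon -116°, lat -76°.
Subsquare f=5, e=4: +5·0.0833333° lon, +4·0.0416667° lat → SW at lon -115.583°, lat -75.8333°.
Cell spans 0.0833333° lon × 0.0416667° lat.
west 115.5833° W, east 115.5000° W.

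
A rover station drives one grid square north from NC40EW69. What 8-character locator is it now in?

NC40ex60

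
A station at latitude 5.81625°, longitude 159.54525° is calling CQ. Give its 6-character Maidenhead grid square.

QJ95st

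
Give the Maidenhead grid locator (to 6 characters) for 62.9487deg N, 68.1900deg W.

FP52vw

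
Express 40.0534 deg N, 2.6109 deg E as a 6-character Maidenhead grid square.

JN10hb

Shift to the Maidenhead origin (180°W, 90°S): lon 182.6109, lat 130.0534.
Field: 182.6109/20 → 9 → J, 130.0534/10 → 13 → N; chars JN.
Square: 2.6109/2 → 1, 0.0534/1 → 0; chars 10.
Subsquare: 0.6109/0.0833333 → 7 → h, 0.0534/0.0416667 → 1 → b; chars hb.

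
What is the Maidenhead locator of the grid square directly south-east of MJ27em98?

Longitude extended square 9; +1 → 10, wraps to 0, carry into subsquare.
Longitude subsquare e = 4; +1 → 5 = f.
Latitude extended square 8; −1 → 7.

MJ27fm07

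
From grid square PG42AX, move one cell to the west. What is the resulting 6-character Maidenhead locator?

Longitude subsquare a = 0; −1 → -1, wraps to 23 = x, carry into square.
Longitude square 4; −1 → 3.
The latitude characters are unchanged.

PG32xx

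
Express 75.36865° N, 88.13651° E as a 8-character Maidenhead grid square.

NQ45bi68

Shift to the Maidenhead origin (180°W, 90°S): lon 268.13651, lat 165.36865.
Field: lon ⌊268.13651/20⌋ = 13 → N; lat ⌊165.36865/10⌋ = 16 → Q.
Square: lon ⌊8.13651/2⌋ = 4; lat ⌊5.36865/1⌋ = 5.
Subsquare: lon ⌊0.13651/0.0833333⌋ = 1 → b; lat ⌊0.36865/0.0416667⌋ = 8 → i.
Extended square: lon ⌊0.05318/0.00833333⌋ = 6; lat ⌊0.03532/0.00416667⌋ = 8.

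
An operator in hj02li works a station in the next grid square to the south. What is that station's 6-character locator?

Latitude subsquare i = 8; −1 → 7 = h.
The longitude characters are unchanged.

HJ02lh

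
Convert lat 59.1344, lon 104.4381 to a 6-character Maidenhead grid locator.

OO29fd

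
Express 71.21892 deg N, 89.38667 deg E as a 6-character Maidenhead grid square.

NQ41qf

Shift to the Maidenhead origin (180°W, 90°S): lon 269.3867, lat 161.2189.
Field: 269.3867/20 → 13 → N, 161.2189/10 → 16 → Q; chars NQ.
Square: 9.3867/2 → 4, 1.2189/1 → 1; chars 41.
Subsquare: 1.3867/0.0833333 → 16 → q, 0.2189/0.0416667 → 5 → f; chars qf.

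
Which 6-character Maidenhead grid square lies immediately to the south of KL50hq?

Latitude subsquare q = 16; −1 → 15 = p.
The longitude characters are unchanged.

KL50hp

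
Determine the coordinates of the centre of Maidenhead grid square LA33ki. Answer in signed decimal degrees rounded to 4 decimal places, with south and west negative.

Field L=11, A=0: +11·20° lon, +0·10° lat → SW at lon 40°, lat -90°.
Square 3, 3: +3·2° lon, +3·1° lat → SW at lon 46°, lat -87°.
Subsquare k=10, i=8: +10·0.0833333° lon, +8·0.0416667° lat → SW at lon 46.8333°, lat -86.6667°.
Cell spans 0.0833333° lon × 0.0416667° lat. Centre is SW corner plus half of each.
latitude -86.6458, longitude 46.8750.

-86.6458, 46.8750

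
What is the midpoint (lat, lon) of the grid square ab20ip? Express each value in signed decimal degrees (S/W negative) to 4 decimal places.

Field A=0, B=1: +0·20° lon, +1·10° lat → SW at lon -180°, lat -80°.
Square 2, 0: +2·2° lon, +0·1° lat → SW at lon -176°, lat -80°.
Subsquare i=8, p=15: +8·0.0833333° lon, +15·0.0416667° lat → SW at lon -175.333°, lat -79.375°.
Cell spans 0.0833333° lon × 0.0416667° lat. Centre is SW corner plus half of each.
latitude -79.3542, longitude -175.2917.

-79.3542, -175.2917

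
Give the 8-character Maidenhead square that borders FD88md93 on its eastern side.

Longitude extended square 9; +1 → 10, wraps to 0, carry into subsquare.
Longitude subsquare m = 12; +1 → 13 = n.
The latitude characters are unchanged.

FD88nd03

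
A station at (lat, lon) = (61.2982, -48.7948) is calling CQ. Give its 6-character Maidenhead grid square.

GP51oh

Add 180° to longitude and 90° to latitude: 131.2052, 151.2982.
Field (20°×10°, letters A–R): 131.2052/20 → 6 → G, 151.2982/10 → 15 → P; chars GP.
Square (2°×1°, digits 0–9): 11.2052/2 → 5, 1.2982/1 → 1; chars 51.
Subsquare (5′×2.5′, letters a–x): 1.2052/0.0833333 → 14 → o, 0.2982/0.0416667 → 7 → h; chars oh.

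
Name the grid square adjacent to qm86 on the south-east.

QM95

Longitude square 8; +1 → 9.
Latitude square 6; −1 → 5.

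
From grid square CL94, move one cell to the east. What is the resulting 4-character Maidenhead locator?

DL04

Longitude square 9; +1 → 10, wraps to 0, carry into field.
Longitude field C = 2; +1 → 3 = D.
The latitude characters are unchanged.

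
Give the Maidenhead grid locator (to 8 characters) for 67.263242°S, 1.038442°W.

IC92lr56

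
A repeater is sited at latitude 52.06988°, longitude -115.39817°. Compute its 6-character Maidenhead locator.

Shift to the Maidenhead origin (180°W, 90°S): lon 64.6018, lat 142.0699.
Field: 64.6018/20 → 3 → D, 142.0699/10 → 14 → O; chars DO.
Square: 4.6018/2 → 2, 2.0699/1 → 2; chars 22.
Subsquare: 0.6018/0.0833333 → 7 → h, 0.0699/0.0416667 → 1 → b; chars hb.

DO22hb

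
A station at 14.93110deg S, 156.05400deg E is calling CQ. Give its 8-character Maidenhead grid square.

QH85ab66

Shift to the Maidenhead origin (180°W, 90°S): lon 336.05400, lat 75.06890.
Field (20°×10°, letters A–R): lon ⌊336.05400/20⌋ = 16 → Q; lat ⌊75.06890/10⌋ = 7 → H.
Square (2°×1°, digits 0–9): lon ⌊16.05400/2⌋ = 8; lat ⌊5.06890/1⌋ = 5.
Subsquare (5′×2.5′, letters a–x): lon ⌊0.05400/0.0833333⌋ = 0 → a; lat ⌊0.06890/0.0416667⌋ = 1 → b.
Extended square (30″×15″, digits 0–9): lon ⌊0.05400/0.00833333⌋ = 6; lat ⌊0.02723/0.00416667⌋ = 6.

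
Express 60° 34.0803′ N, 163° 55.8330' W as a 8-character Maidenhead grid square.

AP80an86

Add 180° to longitude and 90° to latitude: 16.06945, 150.56800.
Field (20°×10°, letters A–R): lon ⌊16.06945/20⌋ = 0 → A; lat ⌊150.56800/10⌋ = 15 → P.
Square (2°×1°, digits 0–9): lon ⌊16.06945/2⌋ = 8; lat ⌊0.56800/1⌋ = 0.
Subsquare (5′×2.5′, letters a–x): lon ⌊0.06945/0.0833333⌋ = 0 → a; lat ⌊0.56800/0.0416667⌋ = 13 → n.
Extended square (30″×15″, digits 0–9): lon ⌊0.06945/0.00833333⌋ = 8; lat ⌊0.02634/0.00416667⌋ = 6.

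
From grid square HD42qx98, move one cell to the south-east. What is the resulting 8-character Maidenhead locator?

Longitude extended square 9; +1 → 10, wraps to 0, carry into subsquare.
Longitude subsquare q = 16; +1 → 17 = r.
Latitude extended square 8; −1 → 7.

HD42rx07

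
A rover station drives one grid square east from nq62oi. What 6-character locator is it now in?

NQ62pi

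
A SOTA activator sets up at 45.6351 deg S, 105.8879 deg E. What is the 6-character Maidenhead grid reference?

Shift to the Maidenhead origin (180°W, 90°S): lon 285.8879, lat 44.3649.
Field: 285.8879/20 → 14 → O, 44.3649/10 → 4 → E; chars OE.
Square: 5.8879/2 → 2, 4.3649/1 → 4; chars 24.
Subsquare: 1.8879/0.0833333 → 22 → w, 0.3649/0.0416667 → 8 → i; chars wi.

OE24wi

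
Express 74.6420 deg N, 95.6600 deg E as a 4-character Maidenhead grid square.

NQ74

Shift to the Maidenhead origin (180°W, 90°S): lon 275.66, lat 164.64.
Field: lon ⌊275.66/20⌋ = 13 → N; lat ⌊164.64/10⌋ = 16 → Q.
Square: lon ⌊15.66/2⌋ = 7; lat ⌊4.64/1⌋ = 4.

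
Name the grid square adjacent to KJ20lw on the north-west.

Longitude subsquare l = 11; −1 → 10 = k.
Latitude subsquare w = 22; +1 → 23 = x.

KJ20kx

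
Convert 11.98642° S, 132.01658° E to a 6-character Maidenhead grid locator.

PH68aa

Shift to the Maidenhead origin (180°W, 90°S): lon 312.0166, lat 78.0136.
Field (20°×10°, letters A–R): 312.0166/20 → 15 → P, 78.0136/10 → 7 → H; chars PH.
Square (2°×1°, digits 0–9): 12.0166/2 → 6, 8.0136/1 → 8; chars 68.
Subsquare (5′×2.5′, letters a–x): 0.0166/0.0833333 → 0 → a, 0.0136/0.0416667 → 0 → a; chars aa.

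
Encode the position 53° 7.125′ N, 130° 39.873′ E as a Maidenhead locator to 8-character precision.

PO53hc98

Offset from 180°W / 90°S: lon 310.66455°, lat 143.11875°.
Field: 310.66455/20 → 15 → P, 143.11875/10 → 14 → O; chars PO.
Square: 10.66455/2 → 5, 3.11875/1 → 3; chars 53.
Subsquare: 0.66455/0.0833333 → 7 → h, 0.11875/0.0416667 → 2 → c; chars hc.
Extended square: 0.08122/0.00833333 → 9, 0.03542/0.00416667 → 8; chars 98.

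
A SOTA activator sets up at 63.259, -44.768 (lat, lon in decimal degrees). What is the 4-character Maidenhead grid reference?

Add 180° to longitude and 90° to latitude: 135.23, 153.26.
Field: 135.23/20 → 6 → G, 153.26/10 → 15 → P; chars GP.
Square: 15.23/2 → 7, 3.26/1 → 3; chars 73.

GP73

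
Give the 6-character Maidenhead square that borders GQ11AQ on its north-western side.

GQ01xr

Longitude subsquare a = 0; −1 → -1, wraps to 23 = x, carry into square.
Longitude square 1; −1 → 0.
Latitude subsquare q = 16; +1 → 17 = r.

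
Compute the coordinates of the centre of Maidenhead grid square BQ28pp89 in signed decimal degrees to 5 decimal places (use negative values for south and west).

78.66458, -154.67917

Field B=1, Q=16: +1·20° lon, +16·10° lat → SW at lon -160°, lat 70°.
Square 2, 8: +2·2° lon, +8·1° lat → SW at lon -156°, lat 78°.
Subsquare p=15, p=15: +15·0.0833333° lon, +15·0.0416667° lat → SW at lon -154.75°, lat 78.625°.
Extended square 8, 9: +8·0.00833333° lon, +9·0.00416667° lat → SW at lon -154.683°, lat 78.6625°.
Cell spans 0.00833333° lon × 0.00416667° lat. Centre is SW corner plus half of each.
latitude 78.66458, longitude -154.67917.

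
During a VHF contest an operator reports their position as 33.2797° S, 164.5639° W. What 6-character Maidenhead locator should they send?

AF76rr

Add 180° to longitude and 90° to latitude: 15.4361, 56.7203.
Field (20°×10°, letters A–R): 15.4361/20 → 0 → A, 56.7203/10 → 5 → F; chars AF.
Square (2°×1°, digits 0–9): 15.4361/2 → 7, 6.7203/1 → 6; chars 76.
Subsquare (5′×2.5′, letters a–x): 1.4361/0.0833333 → 17 → r, 0.7203/0.0416667 → 17 → r; chars rr.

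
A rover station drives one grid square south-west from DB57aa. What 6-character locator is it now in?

Longitude subsquare a = 0; −1 → -1, wraps to 23 = x, carry into square.
Longitude square 5; −1 → 4.
Latitude subsquare a = 0; −1 → -1, wraps to 23 = x, carry into square.
Latitude square 7; −1 → 6.

DB46xx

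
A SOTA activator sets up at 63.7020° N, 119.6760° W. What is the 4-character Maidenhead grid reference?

Add 180° to longitude and 90° to latitude: 60.32, 153.70.
Field (20°×10°, letters A–R): lon ⌊60.32/20⌋ = 3 → D; lat ⌊153.70/10⌋ = 15 → P.
Square (2°×1°, digits 0–9): lon ⌊0.32/2⌋ = 0; lat ⌊3.70/1⌋ = 3.

DP03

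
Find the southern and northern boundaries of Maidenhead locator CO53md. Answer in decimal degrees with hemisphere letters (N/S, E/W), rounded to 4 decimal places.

Field C=2, O=14: +2·20° lon, +14·10° lat → SW at lon -140°, lat 50°.
Square 5, 3: +5·2° lon, +3·1° lat → SW at lon -130°, lat 53°.
Subsquare m=12, d=3: +12·0.0833333° lon, +3·0.0416667° lat → SW at lon -129°, lat 53.125°.
Cell spans 0.0833333° lon × 0.0416667° lat.
south 53.1250° N, north 53.1667° N.

53.1250° N, 53.1667° N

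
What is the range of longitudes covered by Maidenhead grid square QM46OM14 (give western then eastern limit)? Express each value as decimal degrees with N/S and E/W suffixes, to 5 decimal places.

149.17500° E, 149.18333° E

Field Q=16, M=12: +16·20° lon, +12·10° lat → SW at lon 140°, lat 30°.
Square 4, 6: +4·2° lon, +6·1° lat → SW at lon 148°, lat 36°.
Subsquare o=14, m=12: +14·0.0833333° lon, +12·0.0416667° lat → SW at lon 149.167°, lat 36.5°.
Extended square 1, 4: +1·0.00833333° lon, +4·0.00416667° lat → SW at lon 149.175°, lat 36.5167°.
Cell spans 0.00833333° lon × 0.00416667° lat.
west 149.17500° E, east 149.18333° E.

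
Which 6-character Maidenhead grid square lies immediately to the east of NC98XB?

OC08ab

Longitude subsquare x = 23; +1 → 24, wraps to 0 = a, carry into square.
Longitude square 9; +1 → 10, wraps to 0, carry into field.
Longitude field N = 13; +1 → 14 = O.
The latitude characters are unchanged.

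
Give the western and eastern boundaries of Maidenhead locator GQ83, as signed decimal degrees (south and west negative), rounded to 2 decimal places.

-44.00, -42.00

Field G=6, Q=16: +6·20° lon, +16·10° lat → SW at lon -60°, lat 70°.
Square 8, 3: +8·2° lon, +3·1° lat → SW at lon -44°, lat 73°.
Cell spans 2° lon × 1° lat.
west -44.00, east -42.00.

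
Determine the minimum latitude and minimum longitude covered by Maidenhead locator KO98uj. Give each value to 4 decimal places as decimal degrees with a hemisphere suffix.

Field K=10, O=14: +10·20° lon, +14·10° lat → SW at lon 20°, lat 50°.
Square 9, 8: +9·2° lon, +8·1° lat → SW at lon 38°, lat 58°.
Subsquare u=20, j=9: +20·0.0833333° lon, +9·0.0416667° lat → SW at lon 39.6667°, lat 58.375°.
latitude 58.3750° N, longitude 39.6667° E.

58.3750° N, 39.6667° E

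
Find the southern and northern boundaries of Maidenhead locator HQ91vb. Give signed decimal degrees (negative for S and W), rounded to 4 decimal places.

71.0417, 71.0833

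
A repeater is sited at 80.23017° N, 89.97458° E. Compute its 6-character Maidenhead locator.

NR40xf

Shift to the Maidenhead origin (180°W, 90°S): lon 269.9746, lat 170.2302.
Field (20°×10°, letters A–R): lon ⌊269.9746/20⌋ = 13 → N; lat ⌊170.2302/10⌋ = 17 → R.
Square (2°×1°, digits 0–9): lon ⌊9.9746/2⌋ = 4; lat ⌊0.2302/1⌋ = 0.
Subsquare (5′×2.5′, letters a–x): lon ⌊1.9746/0.0833333⌋ = 23 → x; lat ⌊0.2302/0.0416667⌋ = 5 → f.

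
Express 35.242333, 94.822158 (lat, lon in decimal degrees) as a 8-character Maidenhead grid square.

Offset from 180°W / 90°S: lon 274.82216°, lat 125.24233°.
Field: lon ⌊274.82216/20⌋ = 13 → N; lat ⌊125.24233/10⌋ = 12 → M.
Square: lon ⌊14.82216/2⌋ = 7; lat ⌊5.24233/1⌋ = 5.
Subsquare: lon ⌊0.82216/0.0833333⌋ = 9 → j; lat ⌊0.24233/0.0416667⌋ = 5 → f.
Extended square: lon ⌊0.07216/0.00833333⌋ = 8; lat ⌊0.03400/0.00416667⌋ = 8.

NM75jf88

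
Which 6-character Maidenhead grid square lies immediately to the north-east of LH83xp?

LH93aq

Longitude subsquare x = 23; +1 → 24, wraps to 0 = a, carry into square.
Longitude square 8; +1 → 9.
Latitude subsquare p = 15; +1 → 16 = q.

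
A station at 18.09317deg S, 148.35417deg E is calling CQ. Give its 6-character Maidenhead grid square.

QH41ev

Add 180° to longitude and 90° to latitude: 328.3542, 71.9068.
Field: 328.3542/20 → 16 → Q, 71.9068/10 → 7 → H; chars QH.
Square: 8.3542/2 → 4, 1.9068/1 → 1; chars 41.
Subsquare: 0.3542/0.0833333 → 4 → e, 0.9068/0.0416667 → 21 → v; chars ev.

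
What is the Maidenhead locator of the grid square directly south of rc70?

Latitude square 0; −1 → -1, wraps to 9, carry into field.
Latitude field C = 2; −1 → 1 = B.
The longitude characters are unchanged.

RB79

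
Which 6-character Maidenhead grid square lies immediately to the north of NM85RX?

NM86ra

Latitude subsquare x = 23; +1 → 24, wraps to 0 = a, carry into square.
Latitude square 5; +1 → 6.
The longitude characters are unchanged.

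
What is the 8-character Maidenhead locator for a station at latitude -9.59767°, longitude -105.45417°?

DI70gj56

Offset from 180°W / 90°S: lon 74.54583°, lat 80.40233°.
Field: lon ⌊74.54583/20⌋ = 3 → D; lat ⌊80.40233/10⌋ = 8 → I.
Square: lon ⌊14.54583/2⌋ = 7; lat ⌊0.40233/1⌋ = 0.
Subsquare: lon ⌊0.54583/0.0833333⌋ = 6 → g; lat ⌊0.40233/0.0416667⌋ = 9 → j.
Extended square: lon ⌊0.04583/0.00833333⌋ = 5; lat ⌊0.02733/0.00416667⌋ = 6.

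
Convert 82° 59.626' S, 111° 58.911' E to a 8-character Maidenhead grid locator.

OA57xa71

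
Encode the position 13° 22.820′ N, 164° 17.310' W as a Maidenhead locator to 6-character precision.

AK73uj

Shift to the Maidenhead origin (180°W, 90°S): lon 15.7115, lat 103.3803.
Field: 15.7115/20 → 0 → A, 103.3803/10 → 10 → K; chars AK.
Square: 15.7115/2 → 7, 3.3803/1 → 3; chars 73.
Subsquare: 1.7115/0.0833333 → 20 → u, 0.3803/0.0416667 → 9 → j; chars uj.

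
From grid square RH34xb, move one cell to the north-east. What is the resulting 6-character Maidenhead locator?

Longitude subsquare x = 23; +1 → 24, wraps to 0 = a, carry into square.
Longitude square 3; +1 → 4.
Latitude subsquare b = 1; +1 → 2 = c.

RH44ac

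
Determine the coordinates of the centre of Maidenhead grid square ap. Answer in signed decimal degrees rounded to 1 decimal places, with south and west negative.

65.0, -170.0

Field A=0, P=15: +0·20° lon, +15·10° lat → SW at lon -180°, lat 60°.
Cell spans 20° lon × 10° lat. Centre is SW corner plus half of each.
latitude 65.0, longitude -170.0.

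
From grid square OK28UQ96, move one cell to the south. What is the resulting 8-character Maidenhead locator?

OK28uq95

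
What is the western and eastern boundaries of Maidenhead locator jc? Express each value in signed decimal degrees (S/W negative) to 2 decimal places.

Field J=9, C=2: +9·20° lon, +2·10° lat → SW at lon 0°, lat -70°.
Cell spans 20° lon × 10° lat.
west 0.00, east 20.00.

0.00, 20.00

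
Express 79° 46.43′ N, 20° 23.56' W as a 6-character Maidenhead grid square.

Add 180° to longitude and 90° to latitude: 159.6073, 169.7738.
Field: lon ⌊159.6073/20⌋ = 7 → H; lat ⌊169.7738/10⌋ = 16 → Q.
Square: lon ⌊19.6073/2⌋ = 9; lat ⌊9.7738/1⌋ = 9.
Subsquare: lon ⌊1.6073/0.0833333⌋ = 19 → t; lat ⌊0.7738/0.0416667⌋ = 18 → s.

HQ99ts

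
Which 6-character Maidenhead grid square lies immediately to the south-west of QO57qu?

Longitude subsquare q = 16; −1 → 15 = p.
Latitude subsquare u = 20; −1 → 19 = t.

QO57pt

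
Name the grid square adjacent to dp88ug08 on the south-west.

Longitude extended square 0; −1 → -1, wraps to 9, carry into subsquare.
Longitude subsquare u = 20; −1 → 19 = t.
Latitude extended square 8; −1 → 7.

DP88tg97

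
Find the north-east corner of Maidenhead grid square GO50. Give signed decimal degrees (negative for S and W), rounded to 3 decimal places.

Field G=6, O=14: +6·20° lon, +14·10° lat → SW at lon -60°, lat 50°.
Square 5, 0: +5·2° lon, +0·1° lat → SW at lon -50°, lat 50°.
Cell spans 2° lon × 1° lat. NE corner is SW corner plus one full cell.
latitude 51.000, longitude -48.000.

51.000, -48.000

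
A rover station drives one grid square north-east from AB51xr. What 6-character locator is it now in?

AB61as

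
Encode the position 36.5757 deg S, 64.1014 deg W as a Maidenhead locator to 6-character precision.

Shift to the Maidenhead origin (180°W, 90°S): lon 115.8986, lat 53.4243.
Field: 115.8986/20 → 5 → F, 53.4243/10 → 5 → F; chars FF.
Square: 15.8986/2 → 7, 3.4243/1 → 3; chars 73.
Subsquare: 1.8986/0.0833333 → 22 → w, 0.4243/0.0416667 → 10 → k; chars wk.

FF73wk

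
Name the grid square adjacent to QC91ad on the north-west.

QC81xe

Longitude subsquare a = 0; −1 → -1, wraps to 23 = x, carry into square.
Longitude square 9; −1 → 8.
Latitude subsquare d = 3; +1 → 4 = e.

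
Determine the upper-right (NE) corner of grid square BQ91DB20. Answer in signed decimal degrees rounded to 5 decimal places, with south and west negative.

Field B=1, Q=16: +1·20° lon, +16·10° lat → SW at lon -160°, lat 70°.
Square 9, 1: +9·2° lon, +1·1° lat → SW at lon -142°, lat 71°.
Subsquare d=3, b=1: +3·0.0833333° lon, +1·0.0416667° lat → SW at lon -141.75°, lat 71.0417°.
Extended square 2, 0: +2·0.00833333° lon, +0·0.00416667° lat → SW at lon -141.733°, lat 71.0417°.
Cell spans 0.00833333° lon × 0.00416667° lat. NE corner is SW corner plus one full cell.
latitude 71.04583, longitude -141.72500.

71.04583, -141.72500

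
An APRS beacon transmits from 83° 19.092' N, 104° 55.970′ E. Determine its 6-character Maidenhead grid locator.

Shift to the Maidenhead origin (180°W, 90°S): lon 284.9328, lat 173.3182.
Field: lon ⌊284.9328/20⌋ = 14 → O; lat ⌊173.3182/10⌋ = 17 → R.
Square: lon ⌊4.9328/2⌋ = 2; lat ⌊3.3182/1⌋ = 3.
Subsquare: lon ⌊0.9328/0.0833333⌋ = 11 → l; lat ⌊0.3182/0.0416667⌋ = 7 → h.

OR23lh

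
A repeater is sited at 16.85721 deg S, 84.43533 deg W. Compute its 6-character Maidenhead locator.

EH73sd

Add 180° to longitude and 90° to latitude: 95.5647, 73.1428.
Field (20°×10°, letters A–R): 95.5647/20 → 4 → E, 73.1428/10 → 7 → H; chars EH.
Square (2°×1°, digits 0–9): 15.5647/2 → 7, 3.1428/1 → 3; chars 73.
Subsquare (5′×2.5′, letters a–x): 1.5647/0.0833333 → 18 → s, 0.1428/0.0416667 → 3 → d; chars sd.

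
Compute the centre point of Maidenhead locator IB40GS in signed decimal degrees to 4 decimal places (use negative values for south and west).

-79.2292, -11.4583

Field I=8, B=1: +8·20° lon, +1·10° lat → SW at lon -20°, lat -80°.
Square 4, 0: +4·2° lon, +0·1° lat → SW at lon -12°, lat -80°.
Subsquare g=6, s=18: +6·0.0833333° lon, +18·0.0416667° lat → SW at lon -11.5°, lat -79.25°.
Cell spans 0.0833333° lon × 0.0416667° lat. Centre is SW corner plus half of each.
latitude -79.2292, longitude -11.4583.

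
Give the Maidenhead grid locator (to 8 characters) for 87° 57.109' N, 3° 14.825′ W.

Offset from 180°W / 90°S: lon 176.75292°, lat 177.95182°.
Field: lon ⌊176.75292/20⌋ = 8 → I; lat ⌊177.95182/10⌋ = 17 → R.
Square: lon ⌊16.75292/2⌋ = 8; lat ⌊7.95182/1⌋ = 7.
Subsquare: lon ⌊0.75292/0.0833333⌋ = 9 → j; lat ⌊0.95182/0.0416667⌋ = 22 → w.
Extended square: lon ⌊0.00292/0.00833333⌋ = 0; lat ⌊0.03515/0.00416667⌋ = 8.

IR87jw08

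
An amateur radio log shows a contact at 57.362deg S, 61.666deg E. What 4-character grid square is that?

Shift to the Maidenhead origin (180°W, 90°S): lon 241.67, lat 32.64.
Field (20°×10°, letters A–R): 241.67/20 → 12 → M, 32.64/10 → 3 → D; chars MD.
Square (2°×1°, digits 0–9): 1.67/2 → 0, 2.64/1 → 2; chars 02.

MD02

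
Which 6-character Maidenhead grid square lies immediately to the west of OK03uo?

Longitude subsquare u = 20; −1 → 19 = t.
The latitude characters are unchanged.

OK03to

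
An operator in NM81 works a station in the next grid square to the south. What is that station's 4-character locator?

NM80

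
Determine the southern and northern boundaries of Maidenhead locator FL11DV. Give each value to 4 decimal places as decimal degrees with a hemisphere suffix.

Field F=5, L=11: +5·20° lon, +11·10° lat → SW at lon -80°, lat 20°.
Square 1, 1: +1·2° lon, +1·1° lat → SW at lon -78°, lat 21°.
Subsquare d=3, v=21: +3·0.0833333° lon, +21·0.0416667° lat → SW at lon -77.75°, lat 21.875°.
Cell spans 0.0833333° lon × 0.0416667° lat.
south 21.8750° N, north 21.9167° N.

21.8750° N, 21.9167° N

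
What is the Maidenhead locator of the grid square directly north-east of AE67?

Longitude square 6; +1 → 7.
Latitude square 7; +1 → 8.

AE78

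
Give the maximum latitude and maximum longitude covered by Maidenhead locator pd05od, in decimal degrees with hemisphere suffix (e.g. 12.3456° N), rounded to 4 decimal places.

54.8333° S, 121.2500° E

Field P=15, D=3: +15·20° lon, +3·10° lat → SW at lon 120°, lat -60°.
Square 0, 5: +0·2° lon, +5·1° lat → SW at lon 120°, lat -55°.
Subsquare o=14, d=3: +14·0.0833333° lon, +3·0.0416667° lat → SW at lon 121.167°, lat -54.875°.
Cell spans 0.0833333° lon × 0.0416667° lat. NE corner is SW corner plus one full cell.
latitude 54.8333° S, longitude 121.2500° E.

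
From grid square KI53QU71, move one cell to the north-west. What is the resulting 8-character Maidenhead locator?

KI53qu62

Longitude extended square 7; −1 → 6.
Latitude extended square 1; +1 → 2.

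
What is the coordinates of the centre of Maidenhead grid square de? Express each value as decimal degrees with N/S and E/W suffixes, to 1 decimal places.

45.0° S, 110.0° W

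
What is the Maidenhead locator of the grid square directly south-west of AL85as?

AL75xr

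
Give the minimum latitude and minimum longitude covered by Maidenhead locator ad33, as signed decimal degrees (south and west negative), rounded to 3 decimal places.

Field A=0, D=3: +0·20° lon, +3·10° lat → SW at lon -180°, lat -60°.
Square 3, 3: +3·2° lon, +3·1° lat → SW at lon -174°, lat -57°.
latitude -57.000, longitude -174.000.

-57.000, -174.000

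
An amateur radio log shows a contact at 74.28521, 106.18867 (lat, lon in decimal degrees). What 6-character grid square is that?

OQ34cg

Shift to the Maidenhead origin (180°W, 90°S): lon 286.1887, lat 164.2852.
Field: lon ⌊286.1887/20⌋ = 14 → O; lat ⌊164.2852/10⌋ = 16 → Q.
Square: lon ⌊6.1887/2⌋ = 3; lat ⌊4.2852/1⌋ = 4.
Subsquare: lon ⌊0.1887/0.0833333⌋ = 2 → c; lat ⌊0.2852/0.0416667⌋ = 6 → g.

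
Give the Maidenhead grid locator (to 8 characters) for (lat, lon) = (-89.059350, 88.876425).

NA40kw55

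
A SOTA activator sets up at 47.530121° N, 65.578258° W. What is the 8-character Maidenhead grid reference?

FN77fm07

Offset from 180°W / 90°S: lon 114.42174°, lat 137.53012°.
Field (20°×10°, letters A–R): lon ⌊114.42174/20⌋ = 5 → F; lat ⌊137.53012/10⌋ = 13 → N.
Square (2°×1°, digits 0–9): lon ⌊14.42174/2⌋ = 7; lat ⌊7.53012/1⌋ = 7.
Subsquare (5′×2.5′, letters a–x): lon ⌊0.42174/0.0833333⌋ = 5 → f; lat ⌊0.53012/0.0416667⌋ = 12 → m.
Extended square (30″×15″, digits 0–9): lon ⌊0.00508/0.00833333⌋ = 0; lat ⌊0.03012/0.00416667⌋ = 7.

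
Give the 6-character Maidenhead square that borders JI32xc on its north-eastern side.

Longitude subsquare x = 23; +1 → 24, wraps to 0 = a, carry into square.
Longitude square 3; +1 → 4.
Latitude subsquare c = 2; +1 → 3 = d.

JI42ad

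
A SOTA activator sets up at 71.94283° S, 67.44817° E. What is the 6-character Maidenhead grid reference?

Add 180° to longitude and 90° to latitude: 247.4482, 18.0572.
Field (20°×10°, letters A–R): 247.4482/20 → 12 → M, 18.0572/10 → 1 → B; chars MB.
Square (2°×1°, digits 0–9): 7.4482/2 → 3, 8.0572/1 → 8; chars 38.
Subsquare (5′×2.5′, letters a–x): 1.4482/0.0833333 → 17 → r, 0.0572/0.0416667 → 1 → b; chars rb.

MB38rb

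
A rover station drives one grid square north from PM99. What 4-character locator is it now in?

PN90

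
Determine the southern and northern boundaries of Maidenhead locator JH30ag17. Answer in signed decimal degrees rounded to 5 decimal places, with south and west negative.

Field J=9, H=7: +9·20° lon, +7·10° lat → SW at lon 0°, lat -20°.
Square 3, 0: +3·2° lon, +0·1° lat → SW at lon 6°, lat -20°.
Subsquare a=0, g=6: +0·0.0833333° lon, +6·0.0416667° lat → SW at lon 6°, lat -19.75°.
Extended square 1, 7: +1·0.00833333° lon, +7·0.00416667° lat → SW at lon 6.00833°, lat -19.7208°.
Cell spans 0.00833333° lon × 0.00416667° lat.
south -19.72083, north -19.71667.

-19.72083, -19.71667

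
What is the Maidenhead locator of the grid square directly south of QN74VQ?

Latitude subsquare q = 16; −1 → 15 = p.
The longitude characters are unchanged.

QN74vp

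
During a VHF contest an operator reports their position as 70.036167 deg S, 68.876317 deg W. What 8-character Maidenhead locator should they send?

FB59nx41

Shift to the Maidenhead origin (180°W, 90°S): lon 111.12368, lat 19.96383.
Field: lon ⌊111.12368/20⌋ = 5 → F; lat ⌊19.96383/10⌋ = 1 → B.
Square: lon ⌊11.12368/2⌋ = 5; lat ⌊9.96383/1⌋ = 9.
Subsquare: lon ⌊1.12368/0.0833333⌋ = 13 → n; lat ⌊0.96383/0.0416667⌋ = 23 → x.
Extended square: lon ⌊0.04035/0.00833333⌋ = 4; lat ⌊0.00550/0.00416667⌋ = 1.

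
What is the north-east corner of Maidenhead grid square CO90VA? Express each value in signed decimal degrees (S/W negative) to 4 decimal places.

50.0417, -120.1667

Field C=2, O=14: +2·20° lon, +14·10° lat → SW at lon -140°, lat 50°.
Square 9, 0: +9·2° lon, +0·1° lat → SW at lon -122°, lat 50°.
Subsquare v=21, a=0: +21·0.0833333° lon, +0·0.0416667° lat → SW at lon -120.25°, lat 50°.
Cell spans 0.0833333° lon × 0.0416667° lat. NE corner is SW corner plus one full cell.
latitude 50.0417, longitude -120.1667.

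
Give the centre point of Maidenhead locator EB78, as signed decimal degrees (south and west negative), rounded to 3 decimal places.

Field E=4, B=1: +4·20° lon, +1·10° lat → SW at lon -100°, lat -80°.
Square 7, 8: +7·2° lon, +8·1° lat → SW at lon -86°, lat -72°.
Cell spans 2° lon × 1° lat. Centre is SW corner plus half of each.
latitude -71.500, longitude -85.000.

-71.500, -85.000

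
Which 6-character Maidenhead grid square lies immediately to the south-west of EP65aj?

Longitude subsquare a = 0; −1 → -1, wraps to 23 = x, carry into square.
Longitude square 6; −1 → 5.
Latitude subsquare j = 9; −1 → 8 = i.

EP55xi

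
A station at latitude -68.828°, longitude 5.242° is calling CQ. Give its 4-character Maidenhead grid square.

JC21

Shift to the Maidenhead origin (180°W, 90°S): lon 185.24, lat 21.17.
Field (20°×10°, letters A–R): 185.24/20 → 9 → J, 21.17/10 → 2 → C; chars JC.
Square (2°×1°, digits 0–9): 5.24/2 → 2, 1.17/1 → 1; chars 21.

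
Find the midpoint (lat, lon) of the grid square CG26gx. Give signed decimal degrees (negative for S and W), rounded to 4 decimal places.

Field C=2, G=6: +2·20° lon, +6·10° lat → SW at lon -140°, lat -30°.
Square 2, 6: +2·2° lon, +6·1° lat → SW at lon -136°, lat -24°.
Subsquare g=6, x=23: +6·0.0833333° lon, +23·0.0416667° lat → SW at lon -135.5°, lat -23.0417°.
Cell spans 0.0833333° lon × 0.0416667° lat. Centre is SW corner plus half of each.
latitude -23.0208, longitude -135.4583.

-23.0208, -135.4583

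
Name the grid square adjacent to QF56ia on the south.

QF55ix

Latitude subsquare a = 0; −1 → -1, wraps to 23 = x, carry into square.
Latitude square 6; −1 → 5.
The longitude characters are unchanged.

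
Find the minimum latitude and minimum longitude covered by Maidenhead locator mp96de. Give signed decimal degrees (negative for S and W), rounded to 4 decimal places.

Field M=12, P=15: +12·20° lon, +15·10° lat → SW at lon 60°, lat 60°.
Square 9, 6: +9·2° lon, +6·1° lat → SW at lon 78°, lat 66°.
Subsquare d=3, e=4: +3·0.0833333° lon, +4·0.0416667° lat → SW at lon 78.25°, lat 66.1667°.
latitude 66.1667, longitude 78.2500.

66.1667, 78.2500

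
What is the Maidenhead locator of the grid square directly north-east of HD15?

HD26

Longitude square 1; +1 → 2.
Latitude square 5; +1 → 6.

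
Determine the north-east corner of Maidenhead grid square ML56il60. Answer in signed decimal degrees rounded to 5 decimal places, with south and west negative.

26.46250, 70.72500

Field M=12, L=11: +12·20° lon, +11·10° lat → SW at lon 60°, lat 20°.
Square 5, 6: +5·2° lon, +6·1° lat → SW at lon 70°, lat 26°.
Subsquare i=8, l=11: +8·0.0833333° lon, +11·0.0416667° lat → SW at lon 70.6667°, lat 26.4583°.
Extended square 6, 0: +6·0.00833333° lon, +0·0.00416667° lat → SW at lon 70.7167°, lat 26.4583°.
Cell spans 0.00833333° lon × 0.00416667° lat. NE corner is SW corner plus one full cell.
latitude 26.46250, longitude 70.72500.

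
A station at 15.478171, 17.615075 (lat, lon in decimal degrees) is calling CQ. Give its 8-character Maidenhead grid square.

JK85tl34

Shift to the Maidenhead origin (180°W, 90°S): lon 197.61507, lat 105.47817.
Field: lon ⌊197.61507/20⌋ = 9 → J; lat ⌊105.47817/10⌋ = 10 → K.
Square: lon ⌊17.61507/2⌋ = 8; lat ⌊5.47817/1⌋ = 5.
Subsquare: lon ⌊1.61507/0.0833333⌋ = 19 → t; lat ⌊0.47817/0.0416667⌋ = 11 → l.
Extended square: lon ⌊0.03174/0.00833333⌋ = 3; lat ⌊0.01984/0.00416667⌋ = 4.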